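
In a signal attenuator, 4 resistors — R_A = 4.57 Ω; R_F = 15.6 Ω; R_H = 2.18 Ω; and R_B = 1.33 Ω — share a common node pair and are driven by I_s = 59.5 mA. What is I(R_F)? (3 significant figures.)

ΣG = 1/4.57 + 1/15.6 + 1/2.18 + 1/1.33 = 1.494.
By the current-divider rule, I = I_s · G_k/ΣG = 59.5 × 0.04292 = 2.554 mA.

I ≈ 2.55 mA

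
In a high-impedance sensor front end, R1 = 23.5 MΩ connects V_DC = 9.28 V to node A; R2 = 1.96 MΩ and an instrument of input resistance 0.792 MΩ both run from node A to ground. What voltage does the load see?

V_out ≈ 0.218 V

First combine the lower leg with the load: R2 ‖ R_L = 0.5641 MΩ.
Now apply the divider: V_out = 9.28 × 0.02344 = 0.2175 V.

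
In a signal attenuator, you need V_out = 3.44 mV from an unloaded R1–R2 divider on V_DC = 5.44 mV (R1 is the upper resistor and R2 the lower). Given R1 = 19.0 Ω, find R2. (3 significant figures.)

R2 ≈ 32.7 Ω

Required fraction k = V_out/V_DC = 0.6324.
So R2 = R1 · V_out/(V_DC − V_out) = 19.0 × 3.44/(5.44 − 3.44) = 19.0 × 1.720 = 32.68 Ω.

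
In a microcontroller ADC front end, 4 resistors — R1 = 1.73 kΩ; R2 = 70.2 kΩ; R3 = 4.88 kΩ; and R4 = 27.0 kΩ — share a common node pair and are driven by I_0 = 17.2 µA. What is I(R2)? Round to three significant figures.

Conductances: ΣG = 1/1.73 + 1/70.2 + 1/4.88 + 1/27.0 = 0.8342 (1/kΩ).
R2 takes the fraction G_k/ΣG = 0.01425/0.8342 = 0.01708, so I = 17.2 × 0.01708 = 0.2937 µA.

I ≈ 0.294 µA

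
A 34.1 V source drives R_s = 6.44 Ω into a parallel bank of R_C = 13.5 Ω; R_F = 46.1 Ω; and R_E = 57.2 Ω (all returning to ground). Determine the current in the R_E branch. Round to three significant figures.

I ≈ 0.345 A

Parallel bank: R_p = 1/(1/13.5 + 1/46.1 + 1/57.2) = 8.830 Ω.
V_A by voltage divider: V_A = 34.1 × 8.830/(6.44 + 8.830) = 19.72 V.
I(R_E) = V_A / R_E = 19.72/57.2 = 0.3447 A.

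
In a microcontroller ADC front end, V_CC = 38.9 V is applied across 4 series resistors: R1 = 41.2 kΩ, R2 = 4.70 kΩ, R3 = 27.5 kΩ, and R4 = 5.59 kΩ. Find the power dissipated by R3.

ΣR = 78.99 kΩ → I = 38.9/78.99 = 0.4925 mA.
P = I²R = 0.2425 × 27.5 = 6.669 mW.

P ≈ 6.67 mW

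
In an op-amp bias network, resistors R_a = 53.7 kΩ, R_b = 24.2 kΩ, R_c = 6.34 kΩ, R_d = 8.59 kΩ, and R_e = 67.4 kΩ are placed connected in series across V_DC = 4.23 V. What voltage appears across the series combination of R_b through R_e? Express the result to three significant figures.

ΣR = 53.7 + 24.2 + 6.34 + 8.59 + 67.4 = 160.2 kΩ.
R_{R_b..R_e} = 24.2 + 6.34 + 8.59 + 67.4 = 106.5 kΩ.
By the voltage-divider rule, V = 4.23 × 106.5/160.2 = 2.812 V.

V ≈ 2.81 V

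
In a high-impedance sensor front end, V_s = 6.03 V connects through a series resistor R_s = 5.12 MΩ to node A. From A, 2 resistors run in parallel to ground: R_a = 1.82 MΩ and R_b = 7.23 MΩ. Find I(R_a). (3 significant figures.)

Parallel bank: R_p = 1/(1/1.82 + 1/7.23) = 1.454 MΩ.
V_A by voltage divider: V_A = 6.03 × 1.454/(5.12 + 1.454) = 1.334 V.
Branch current I = V_A/R_a = 1.334/1.82 = 0.7328 µA.

I ≈ 0.733 µA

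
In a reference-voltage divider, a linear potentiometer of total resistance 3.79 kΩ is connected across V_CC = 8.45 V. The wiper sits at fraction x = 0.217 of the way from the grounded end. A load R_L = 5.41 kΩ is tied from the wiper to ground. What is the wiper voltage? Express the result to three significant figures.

V_out ≈ 1.64 V

Split the track: R_lower = x·R_p = 0.8224 kΩ, R_upper = (1−x)·R_p = 2.968 kΩ.
(x·R_p) ‖ R_L = 0.7139 kΩ.
V_out = 8.45 × 0.7139/(2.968 + 0.7139) = 1.639 V.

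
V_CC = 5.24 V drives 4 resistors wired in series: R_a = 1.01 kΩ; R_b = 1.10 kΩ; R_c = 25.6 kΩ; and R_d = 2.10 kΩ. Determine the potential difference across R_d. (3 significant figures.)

V ≈ 0.369 V

ΣR = 1.01 + 1.10 + 25.6 + 2.10 = 29.81 kΩ.
Voltage divider: V = V_CC · (2.100 / 29.81) = 5.24 × 0.07045 = 0.3691 V.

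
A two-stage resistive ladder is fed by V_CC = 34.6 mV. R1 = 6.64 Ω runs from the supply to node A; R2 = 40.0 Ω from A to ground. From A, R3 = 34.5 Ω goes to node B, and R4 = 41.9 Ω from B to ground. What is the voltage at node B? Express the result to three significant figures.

V_B ≈ 15.1 mV

The second stage (R3 + R4 = 76.40 Ω) loads node A in parallel with R2.
R2 ‖ (R3+R4) = 26.25 Ω.
First divider: V_A = V_CC · 26.25/(6.64 + 26.25) = 27.62 mV.
V_B = V_A × 0.5484 = 15.15 mV.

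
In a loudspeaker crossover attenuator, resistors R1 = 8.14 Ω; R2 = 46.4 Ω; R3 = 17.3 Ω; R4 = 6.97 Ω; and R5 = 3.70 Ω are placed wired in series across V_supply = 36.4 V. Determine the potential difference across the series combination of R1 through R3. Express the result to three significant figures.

Total series resistance ΣR = 8.14 + 46.4 + 17.3 + 6.97 + 3.70 = 82.51 Ω.
R_{R1..R3} = 8.14 + 46.4 + 17.3 = 71.84 Ω.
V = V_supply · R/ΣR = 36.4 × 0.8707 = 31.69 V.

V ≈ 31.7 V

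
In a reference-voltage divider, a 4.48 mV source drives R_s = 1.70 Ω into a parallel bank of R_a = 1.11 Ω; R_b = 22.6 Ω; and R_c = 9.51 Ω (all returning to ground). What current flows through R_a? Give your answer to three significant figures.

Combine the parallel branches: R_p = (1/1.11 + 1/22.6 + 1/9.51)⁻¹ = 0.9521 Ω.
Node voltage V_A = V_in · R_p/(R_s + R_p) = 4.48 × 0.3590 = 1.608 mV.
Branch current I = V_A/R_a = 1.608/1.11 = 1.449 mA.

I ≈ 1.45 mA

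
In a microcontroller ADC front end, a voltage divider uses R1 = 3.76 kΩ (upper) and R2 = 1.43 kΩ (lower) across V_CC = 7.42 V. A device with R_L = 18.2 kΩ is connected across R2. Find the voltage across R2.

R2 ‖ R_L = (1.43 × 18.2)/(1.43 + 18.2) = 1.326 kΩ.
Voltage divider with the loaded lower leg: V_out = 7.42 × 1.326/(3.76 + 1.326) = 7.42 × 0.2607 = 1.934 V.
(Unloaded it would be 2.04 V; the load pulls it down.)

V_out ≈ 1.93 V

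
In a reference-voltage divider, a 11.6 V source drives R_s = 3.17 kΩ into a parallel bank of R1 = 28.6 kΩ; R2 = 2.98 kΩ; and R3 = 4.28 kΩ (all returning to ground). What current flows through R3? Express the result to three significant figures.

I ≈ 0.930 mA

Equivalent of the parallel group: R_p = 1.655 kΩ.
V_A = 11.6 × 1.655/4.825 = 3.979 V.
Branch current I = V_A/R3 = 3.979/4.28 = 0.9297 mA.
(Equivalently: I_total = 2.404 mA, then current-divider fraction G_k/ΣG = 0.3867.)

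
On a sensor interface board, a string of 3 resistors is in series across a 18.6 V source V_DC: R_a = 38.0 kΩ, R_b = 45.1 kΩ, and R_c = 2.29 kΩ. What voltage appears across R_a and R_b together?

V ≈ 18.1 V

Series total: ΣR = 38.0 + 45.1 + 2.29 = 85.39 kΩ.
R_{R_a..R_b} = 38.0 + 45.1 = 83.10 kΩ.
Voltage divider: V = V_DC · (83.10 / 85.39) = 18.6 × 0.9732 = 18.10 V.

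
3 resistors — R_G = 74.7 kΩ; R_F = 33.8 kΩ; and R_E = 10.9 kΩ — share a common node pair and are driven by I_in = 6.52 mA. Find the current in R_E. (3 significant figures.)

I ≈ 4.44 mA

ΣG = 1/74.7 + 1/33.8 + 1/10.9 = 0.1347.
By the current-divider rule, I = I_in · G_k/ΣG = 6.52 × 0.6810 = 4.440 mA.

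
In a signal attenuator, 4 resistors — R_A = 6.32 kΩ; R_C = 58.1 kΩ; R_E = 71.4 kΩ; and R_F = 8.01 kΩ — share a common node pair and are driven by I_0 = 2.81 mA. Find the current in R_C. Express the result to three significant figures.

Conductances: ΣG = 1/6.32 + 1/58.1 + 1/71.4 + 1/8.01 = 0.3143 (1/kΩ).
R_C takes the fraction G_k/ΣG = 0.01721/0.3143 = 0.05476, so I = 2.81 × 0.05476 = 0.1539 mA.

I ≈ 0.154 mA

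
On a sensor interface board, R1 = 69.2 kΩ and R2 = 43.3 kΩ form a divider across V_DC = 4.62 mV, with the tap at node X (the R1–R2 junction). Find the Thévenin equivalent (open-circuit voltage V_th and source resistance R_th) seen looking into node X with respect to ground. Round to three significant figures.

With X open, the divider is unloaded: V_th = 4.62 × 43.3/112.5 = 1.778 mV.
Zeroing V_DC shorts the top of R1 to ground, so R_th = R1 ‖ R2 = 26.63 kΩ.

V_th ≈ 1.78 mV, R_th ≈ 26.6 kΩ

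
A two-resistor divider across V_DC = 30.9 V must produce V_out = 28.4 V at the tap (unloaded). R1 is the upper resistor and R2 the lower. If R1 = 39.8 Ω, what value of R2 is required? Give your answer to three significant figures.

R2 ≈ 452 Ω

The divider ratio is R2/(R1+R2) = 28.4/30.9 = 0.9191.
Rearranging, R2 = R1·k/(1−k) = 39.8 × 11.36 = 452.1 Ω.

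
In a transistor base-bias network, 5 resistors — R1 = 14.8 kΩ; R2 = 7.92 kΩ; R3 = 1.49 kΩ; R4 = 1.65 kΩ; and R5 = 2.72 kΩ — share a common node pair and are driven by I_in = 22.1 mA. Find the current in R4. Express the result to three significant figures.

I ≈ 7.28 mA

ΣG = 1/14.8 + 1/7.92 + 1/1.49 + 1/1.65 + 1/2.72 = 1.839.
R4 takes the fraction G_k/ΣG = 0.6061/1.839 = 0.3296, so I = 22.1 × 0.3296 = 7.285 mA.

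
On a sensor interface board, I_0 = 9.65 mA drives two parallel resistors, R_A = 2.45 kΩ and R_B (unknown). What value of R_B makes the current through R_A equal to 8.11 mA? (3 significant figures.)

Two-branch current divider: I_A = I_0 · R_B/(R_A + R_B).
With f = 0.8404, R_B = R_A · f/(1−f) = 2.45 × 5.266 = 12.90 kΩ.

R_B ≈ 12.9 kΩ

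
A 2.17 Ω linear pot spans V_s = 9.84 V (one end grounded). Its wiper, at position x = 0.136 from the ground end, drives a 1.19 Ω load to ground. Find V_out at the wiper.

Lower segment x·R_p = 0.2951 Ω; upper segment (1−x)·R_p = 1.875 Ω.
Lower segment in parallel with the load: 0.2951 ‖ 1.19 = 0.2365 Ω.
V_out = 9.84 × 0.2365/(1.875 + 0.2365) = 1.102 V.

V_out ≈ 1.10 V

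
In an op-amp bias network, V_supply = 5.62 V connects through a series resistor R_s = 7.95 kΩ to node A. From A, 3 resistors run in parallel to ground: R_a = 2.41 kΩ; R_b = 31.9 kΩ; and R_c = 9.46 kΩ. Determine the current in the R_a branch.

Combine the parallel branches: R_p = (1/2.41 + 1/31.9 + 1/9.46)⁻¹ = 1.812 kΩ.
V_A by voltage divider: V_A = 5.62 × 1.812/(7.95 + 1.812) = 1.043 V.
I(R_a) = V_A / R_a = 1.043/2.41 = 0.4328 mA.
(Equivalently: I_total = 0.5757 mA, then current-divider fraction G_k/ΣG = 0.7517.)

I ≈ 0.433 mA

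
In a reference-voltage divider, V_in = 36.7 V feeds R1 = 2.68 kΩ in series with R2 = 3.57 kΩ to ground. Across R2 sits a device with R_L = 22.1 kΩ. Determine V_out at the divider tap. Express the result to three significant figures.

First combine the lower leg with the load: R2 ‖ R_L = 3.074 kΩ.
Then V_out = V_in · R2'/(R1 + R2') = 36.7 × 3.074/5.754 = 19.61 V.

V_out ≈ 19.6 V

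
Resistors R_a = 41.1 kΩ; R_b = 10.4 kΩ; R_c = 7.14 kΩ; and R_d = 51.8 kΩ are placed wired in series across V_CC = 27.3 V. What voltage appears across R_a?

V ≈ 10.2 V

Total series resistance ΣR = 41.1 + 10.4 + 7.14 + 51.8 = 110.4 kΩ.
V = V_CC · R/ΣR = 27.3 × 0.3721 = 10.16 V.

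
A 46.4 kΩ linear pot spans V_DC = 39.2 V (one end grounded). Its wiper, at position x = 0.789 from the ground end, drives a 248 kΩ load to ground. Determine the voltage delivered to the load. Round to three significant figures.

Lower segment x·R_p = 36.61 kΩ; upper segment (1−x)·R_p = 9.790 kΩ.
Lower segment in parallel with the load: 36.61 ‖ 248 = 31.90 kΩ.
V_out = 39.2 × 31.90/(9.790 + 31.90) = 29.99 V.
(Unloaded: V_out = x·V_DC = 30.9 V.)

V_out ≈ 30.0 V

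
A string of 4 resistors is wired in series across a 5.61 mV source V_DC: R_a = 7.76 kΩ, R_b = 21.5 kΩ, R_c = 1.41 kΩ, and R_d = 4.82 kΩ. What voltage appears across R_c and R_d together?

V ≈ 0.985 mV

Total series resistance ΣR = 7.76 + 21.5 + 1.41 + 4.82 = 35.49 kΩ.
R_{R_c..R_d} = 1.41 + 4.82 = 6.230 kΩ.
V = V_DC · R/ΣR = 5.61 × 0.1755 = 0.9848 mV.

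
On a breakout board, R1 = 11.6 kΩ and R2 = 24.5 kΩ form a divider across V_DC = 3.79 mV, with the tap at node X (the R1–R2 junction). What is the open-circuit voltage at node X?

V_th ≈ 2.57 mV

V_th is the unloaded tap voltage: V_DC · R2/(R1+R2) = 3.79 × 0.6787 = 2.572 mV.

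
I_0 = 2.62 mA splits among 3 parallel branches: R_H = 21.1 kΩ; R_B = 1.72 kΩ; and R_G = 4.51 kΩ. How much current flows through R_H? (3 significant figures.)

I ≈ 0.146 mA

Total conductance ΣG = 1/21.1 + 1/1.72 + 1/4.51 = 0.8505 (units of 1/kΩ).
Current divider: I(R_H) = I_0 · G_k/ΣG = 2.62 × (0.04739/0.8505) = 2.62 × 0.05572 = 0.1460 mA.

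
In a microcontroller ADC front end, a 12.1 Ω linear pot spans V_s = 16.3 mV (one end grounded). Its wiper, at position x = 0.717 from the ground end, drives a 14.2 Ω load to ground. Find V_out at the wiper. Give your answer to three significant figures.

V_out ≈ 9.96 mV

The pot divides into 3.424 Ω above the wiper and 8.676 Ω below.
(x·R_p) ‖ R_L = 5.385 Ω.
Loaded-divider output: V_out = 16.3 × 0.6113 = 9.964 mV.
(Unloaded: V_out = x·V_s = 11.7 mV.)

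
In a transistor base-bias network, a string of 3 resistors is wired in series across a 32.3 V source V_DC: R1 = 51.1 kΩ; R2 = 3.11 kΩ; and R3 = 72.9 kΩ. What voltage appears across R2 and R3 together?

V ≈ 19.3 V

Total series resistance ΣR = 51.1 + 3.11 + 72.9 = 127.1 kΩ.
R_{R2..R3} = 3.11 + 72.9 = 76.01 kΩ.
Voltage divider: V = V_DC · (76.01 / 127.1) = 32.3 × 0.5980 = 19.31 V.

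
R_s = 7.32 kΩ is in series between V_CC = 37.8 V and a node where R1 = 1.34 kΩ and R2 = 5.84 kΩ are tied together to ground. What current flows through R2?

Equivalent of the parallel group: R_p = 1.090 kΩ.
V_A = 37.8 × 1.090/8.410 = 4.899 V.
Branch current I = V_A/R2 = 4.899/5.84 = 0.8388 mA.
(Check via current divider: I_total = 4.495 mA; share G_k/ΣG = 0.1866 → same result.)

I ≈ 0.839 mA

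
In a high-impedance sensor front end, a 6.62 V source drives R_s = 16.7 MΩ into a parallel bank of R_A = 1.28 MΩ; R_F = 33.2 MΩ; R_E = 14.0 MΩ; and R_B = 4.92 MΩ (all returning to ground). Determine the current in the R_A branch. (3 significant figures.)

I ≈ 0.270 µA

Combine the parallel branches: R_p = (1/1.28 + 1/33.2 + 1/14.0 + 1/4.92)⁻¹ = 0.9208 MΩ.
Node voltage V_A = V_DC · R_p/(R_s + R_p) = 6.62 × 0.05225 = 0.3459 V.
Branch current I = V_A/R_A = 0.3459/1.28 = 0.2703 µA.
(Equivalently: I_total = 0.3757 µA, then current-divider fraction G_k/ΣG = 0.7193.)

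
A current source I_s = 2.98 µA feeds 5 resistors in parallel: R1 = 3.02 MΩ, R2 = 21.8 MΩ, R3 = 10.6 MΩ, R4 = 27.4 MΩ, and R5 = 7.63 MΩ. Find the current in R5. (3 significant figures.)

I ≈ 0.611 µA

ΣG = 1/3.02 + 1/21.8 + 1/10.6 + 1/27.4 + 1/7.63 = 0.6389.
R5 takes the fraction G_k/ΣG = 0.1311/0.6389 = 0.2051, so I = 2.98 × 0.2051 = 0.6113 µA.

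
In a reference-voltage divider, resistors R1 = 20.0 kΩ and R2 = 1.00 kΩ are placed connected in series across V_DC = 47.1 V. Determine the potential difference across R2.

ΣR = 20.0 + 1.00 = 21.00 kΩ.
Voltage divider: V = V_DC · (1.000 / 21.00) = 47.1 × 0.04762 = 2.243 V.

V ≈ 2.24 V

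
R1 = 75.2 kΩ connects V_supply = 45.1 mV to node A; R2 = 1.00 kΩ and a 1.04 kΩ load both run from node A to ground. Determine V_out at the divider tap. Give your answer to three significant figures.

V_out ≈ 0.304 mV

First combine the lower leg with the load: R2 ‖ R_L = 0.5098 kΩ.
Then V_out = V_supply · R2'/(R1 + R2') = 45.1 × 0.5098/75.71 = 0.3037 mV.
(Unloaded it would be 0.592 mV; the load pulls it down.)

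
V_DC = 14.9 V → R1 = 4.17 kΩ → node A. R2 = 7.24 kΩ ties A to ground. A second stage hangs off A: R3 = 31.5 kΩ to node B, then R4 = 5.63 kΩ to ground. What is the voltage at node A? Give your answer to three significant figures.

V_A ≈ 8.83 V

Node A sees R2 in parallel with the series input of stage 2, R3 + R4 = 37.13 kΩ.
Effective lower resistance at A: R2 ‖ 37.13 = 6.059 kΩ.
So V_A = 14.9 × 0.5923 = 8.826 V.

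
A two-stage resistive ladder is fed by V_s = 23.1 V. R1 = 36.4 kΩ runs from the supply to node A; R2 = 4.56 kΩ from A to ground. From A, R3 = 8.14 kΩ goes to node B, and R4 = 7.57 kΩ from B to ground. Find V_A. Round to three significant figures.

V_A ≈ 2.04 V

Node A sees R2 in parallel with the series input of stage 2, R3 + R4 = 15.71 kΩ.
R2 ‖ (R3+R4) = 3.534 kΩ.
First divider: V_A = V_s · 3.534/(36.4 + 3.534) = 2.044 V.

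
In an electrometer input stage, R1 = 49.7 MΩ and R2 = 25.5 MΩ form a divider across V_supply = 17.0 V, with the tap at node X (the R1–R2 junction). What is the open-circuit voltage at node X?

V_th is the unloaded tap voltage: V_supply · R2/(R1+R2) = 17.0 × 0.3391 = 5.765 V.

V_th ≈ 5.76 V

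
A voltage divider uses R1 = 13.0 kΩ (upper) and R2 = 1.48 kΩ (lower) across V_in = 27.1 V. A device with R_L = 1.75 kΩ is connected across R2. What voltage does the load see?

R2 ‖ R_L = (1.48 × 1.75)/(1.48 + 1.75) = 0.8019 kΩ.
Voltage divider with the loaded lower leg: V_out = 27.1 × 0.8019/(13.0 + 0.8019) = 27.1 × 0.05810 = 1.574 V.
(Unloaded it would be 2.77 V; the load pulls it down.)

V_out ≈ 1.57 V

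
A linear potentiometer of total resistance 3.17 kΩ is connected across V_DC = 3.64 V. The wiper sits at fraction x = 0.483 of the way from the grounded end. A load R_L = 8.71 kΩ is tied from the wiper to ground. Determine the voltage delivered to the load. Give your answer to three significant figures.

The pot divides into 1.639 kΩ above the wiper and 1.531 kΩ below.
(x·R_p) ‖ R_L = 1.302 kΩ.
Then V_out = V_DC · 1.302/(1.639 + 1.302) = 1.612 V.

V_out ≈ 1.61 V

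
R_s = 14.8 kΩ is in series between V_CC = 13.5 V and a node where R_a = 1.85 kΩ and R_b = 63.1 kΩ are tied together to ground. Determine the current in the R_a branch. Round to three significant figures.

Combine the parallel branches: R_p = (1/1.85 + 1/63.1)⁻¹ = 1.797 kΩ.
V_A by voltage divider: V_A = 13.5 × 1.797/(14.8 + 1.797) = 1.462 V.
I(R_a) = V_A / R_a = 1.462/1.85 = 0.7902 mA.

I ≈ 0.790 mA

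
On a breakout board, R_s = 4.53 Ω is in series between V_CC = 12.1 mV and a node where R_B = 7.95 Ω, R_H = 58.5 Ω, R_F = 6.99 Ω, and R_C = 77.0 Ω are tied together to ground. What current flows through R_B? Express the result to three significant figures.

I ≈ 0.647 mA

Combine the parallel branches: R_p = (1/7.95 + 1/58.5 + 1/6.99 + 1/77.0)⁻¹ = 3.345 Ω.
V_A = 12.1 × 3.345/7.875 = 5.140 mV.
I(R_B) = V_A / R_B = 5.140/7.95 = 0.6465 mA.
(Check via current divider: I_total = 1.536 mA; share G_k/ΣG = 0.4208 → same result.)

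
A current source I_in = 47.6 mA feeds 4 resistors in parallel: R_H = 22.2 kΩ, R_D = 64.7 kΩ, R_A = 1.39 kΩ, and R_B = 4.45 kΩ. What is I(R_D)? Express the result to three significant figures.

ΣG = 1/22.2 + 1/64.7 + 1/1.39 + 1/4.45 = 1.005.
R_D takes the fraction G_k/ΣG = 0.01546/1.005 = 0.01538, so I = 47.6 × 0.01538 = 0.7323 mA.

I ≈ 0.732 mA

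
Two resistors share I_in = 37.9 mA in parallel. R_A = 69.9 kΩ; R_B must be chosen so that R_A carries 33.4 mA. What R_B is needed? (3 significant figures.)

The fraction through R_A equals R_B/(R_A+R_B).
With f = 0.8813, R_B = R_A · f/(1−f) = 69.9 × 7.422 = 518.8 kΩ.

R_B ≈ 519 kΩ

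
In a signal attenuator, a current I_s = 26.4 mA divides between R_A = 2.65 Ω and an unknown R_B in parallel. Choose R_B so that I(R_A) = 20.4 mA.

The fraction through R_A equals R_B/(R_A+R_B).
With f = 0.7727, R_B = R_A · f/(1−f) = 2.65 × 3.400 = 9.010 Ω.

R_B ≈ 9.01 Ω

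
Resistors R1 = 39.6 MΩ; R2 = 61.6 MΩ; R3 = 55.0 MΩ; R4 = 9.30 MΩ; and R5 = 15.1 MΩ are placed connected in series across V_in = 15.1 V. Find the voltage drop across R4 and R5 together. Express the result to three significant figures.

ΣR = 39.6 + 61.6 + 55.0 + 9.30 + 15.1 = 180.6 MΩ.
R_{R4..R5} = 9.30 + 15.1 = 24.40 MΩ.
Voltage divider: V = V_in · (24.40 / 180.6) = 15.1 × 0.1351 = 2.040 V.

V ≈ 2.04 V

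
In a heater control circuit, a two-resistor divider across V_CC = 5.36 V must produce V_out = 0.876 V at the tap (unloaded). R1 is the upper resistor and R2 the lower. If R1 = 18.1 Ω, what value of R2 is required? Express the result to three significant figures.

Required fraction k = V_out/V_CC = 0.1634.
Rearranging, R2 = R1·k/(1−k) = 18.1 × 0.1954 = 3.536 Ω.

R2 ≈ 3.54 Ω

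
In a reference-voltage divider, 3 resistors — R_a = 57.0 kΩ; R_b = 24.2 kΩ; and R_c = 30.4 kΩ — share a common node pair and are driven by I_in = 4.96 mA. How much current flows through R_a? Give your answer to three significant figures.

I ≈ 0.948 mA

ΣG = 1/57.0 + 1/24.2 + 1/30.4 = 0.09176.
By the current-divider rule, I = I_in · G_k/ΣG = 4.96 × 0.1912 = 0.9483 mA.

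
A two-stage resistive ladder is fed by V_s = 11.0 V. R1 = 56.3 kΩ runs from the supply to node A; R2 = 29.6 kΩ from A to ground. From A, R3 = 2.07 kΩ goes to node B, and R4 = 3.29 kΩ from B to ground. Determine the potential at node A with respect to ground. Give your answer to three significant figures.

V_A ≈ 0.821 V

Looking into the second stage from A: R3 + R4 = 5.360 kΩ appears in parallel with R2.
R2 ‖ (R3+R4) = 4.538 kΩ.
V_A = 11.0 × 4.538/(56.3 + 4.538) = 0.8205 V.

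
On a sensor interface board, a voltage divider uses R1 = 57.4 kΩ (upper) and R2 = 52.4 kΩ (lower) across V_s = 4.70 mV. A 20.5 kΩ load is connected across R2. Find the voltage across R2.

V_out ≈ 0.960 mV

R2 ‖ R_L = (52.4 × 20.5)/(52.4 + 20.5) = 14.74 kΩ.
Voltage divider with the loaded lower leg: V_out = 4.70 × 14.74/(57.4 + 14.74) = 4.70 × 0.2043 = 0.9601 mV.
(Unloaded it would be 2.24 mV; the load pulls it down.)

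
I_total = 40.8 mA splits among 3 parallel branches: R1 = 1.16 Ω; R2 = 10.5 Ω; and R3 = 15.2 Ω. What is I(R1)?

Conductances: ΣG = 1/1.16 + 1/10.5 + 1/15.2 = 1.023 (1/Ω).
Current divider: I(R1) = I_total · G_k/ΣG = 40.8 × (0.8621/1.023) = 40.8 × 0.8426 = 34.38 mA.

I ≈ 34.4 mA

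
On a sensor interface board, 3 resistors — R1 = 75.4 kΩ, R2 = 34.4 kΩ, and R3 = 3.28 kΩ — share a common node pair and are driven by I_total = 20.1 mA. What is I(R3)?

I ≈ 17.6 mA

ΣG = 1/75.4 + 1/34.4 + 1/3.28 = 0.3472.
Current divider: I(R3) = I_total · G_k/ΣG = 20.1 × (0.3049/0.3472) = 20.1 × 0.8781 = 17.65 mA.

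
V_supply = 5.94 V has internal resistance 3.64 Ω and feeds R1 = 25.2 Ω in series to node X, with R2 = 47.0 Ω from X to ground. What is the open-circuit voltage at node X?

V_th ≈ 3.68 V

R1' = 3.64 + 25.2 = 28.84 Ω (source resistance + R1).
With X open, the divider is unloaded: V_th = 5.94 × 47.0/75.84 = 3.681 V.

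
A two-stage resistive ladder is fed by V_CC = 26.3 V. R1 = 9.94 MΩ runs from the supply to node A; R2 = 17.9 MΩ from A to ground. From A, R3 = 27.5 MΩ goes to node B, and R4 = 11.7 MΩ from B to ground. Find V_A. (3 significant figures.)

V_A ≈ 14.5 V

Looking into the second stage from A: R3 + R4 = 39.20 MΩ appears in parallel with R2.
R2 ‖ (R3+R4) = 12.29 MΩ.
So V_A = 26.3 × 0.5528 = 14.54 V.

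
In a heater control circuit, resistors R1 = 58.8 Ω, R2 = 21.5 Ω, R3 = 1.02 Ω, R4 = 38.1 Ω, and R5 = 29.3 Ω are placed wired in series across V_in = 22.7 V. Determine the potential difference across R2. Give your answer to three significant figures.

Total series resistance ΣR = 58.8 + 21.5 + 1.02 + 38.1 + 29.3 = 148.7 Ω.
Voltage divider: V = V_in · (21.50 / 148.7) = 22.7 × 0.1446 = 3.282 V.

V ≈ 3.28 V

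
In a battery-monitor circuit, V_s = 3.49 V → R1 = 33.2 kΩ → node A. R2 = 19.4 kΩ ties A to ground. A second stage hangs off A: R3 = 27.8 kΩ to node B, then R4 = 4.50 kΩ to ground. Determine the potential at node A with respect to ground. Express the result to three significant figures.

V_A ≈ 0.933 V

The second stage (R3 + R4 = 32.30 kΩ) loads node A in parallel with R2.
R2 ‖ (R3+R4) = 12.12 kΩ.
So V_A = 3.49 × 0.2674 = 0.9334 V.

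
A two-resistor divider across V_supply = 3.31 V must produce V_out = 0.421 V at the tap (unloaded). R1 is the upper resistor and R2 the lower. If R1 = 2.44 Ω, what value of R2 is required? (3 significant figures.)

R2 ≈ 0.356 Ω

V_out/V_supply = R2/(R1+R2) = 0.1272.
R2 = R1 · 0.1272/(1 − 0.1272) = 0.3556 Ω.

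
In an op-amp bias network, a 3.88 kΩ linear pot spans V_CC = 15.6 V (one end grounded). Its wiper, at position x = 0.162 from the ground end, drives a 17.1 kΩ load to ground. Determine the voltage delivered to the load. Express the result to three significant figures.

V_out ≈ 2.45 V

Split the track: R_lower = x·R_p = 0.6286 kΩ, R_upper = (1−x)·R_p = 3.251 kΩ.
Lower segment in parallel with the load: 0.6286 ‖ 17.1 = 0.6063 kΩ.
Loaded-divider output: V_out = 15.6 × 0.1572 = 2.452 V.
(Unloaded: V_out = x·V_CC = 2.53 V.)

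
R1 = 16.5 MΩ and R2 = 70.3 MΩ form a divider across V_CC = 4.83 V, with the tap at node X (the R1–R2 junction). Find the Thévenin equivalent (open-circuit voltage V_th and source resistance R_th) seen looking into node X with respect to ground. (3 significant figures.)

V_th ≈ 3.91 V, R_th ≈ 13.4 MΩ

With X open, the divider is unloaded: V_th = 4.83 × 70.3/86.80 = 3.912 V.
With V_CC suppressed (replaced by a short), R_th = R1 ‖ R2 = (16.50 × 70.3)/(16.50 + 70.3) = 13.36 MΩ.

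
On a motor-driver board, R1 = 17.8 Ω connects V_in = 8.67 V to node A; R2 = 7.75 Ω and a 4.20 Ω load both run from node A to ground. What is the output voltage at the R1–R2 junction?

R2 ‖ R_L = (7.75 × 4.20)/(7.75 + 4.20) = 2.724 Ω.
Now apply the divider: V_out = 8.67 × 0.1327 = 1.151 V.

V_out ≈ 1.15 V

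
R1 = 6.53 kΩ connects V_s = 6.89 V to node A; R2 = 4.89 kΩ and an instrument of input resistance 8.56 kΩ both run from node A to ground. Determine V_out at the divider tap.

V_out ≈ 2.22 V

R2 ‖ R_L = (4.89 × 8.56)/(4.89 + 8.56) = 3.112 kΩ.
Now apply the divider: V_out = 6.89 × 0.3228 = 2.224 V.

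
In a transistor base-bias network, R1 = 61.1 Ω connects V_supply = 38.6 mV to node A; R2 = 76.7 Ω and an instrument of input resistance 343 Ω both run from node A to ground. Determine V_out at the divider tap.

V_out ≈ 19.5 mV

R2 ‖ R_L = (76.7 × 343)/(76.7 + 343) = 62.68 Ω.
Now apply the divider: V_out = 38.6 × 0.5064 = 19.55 mV.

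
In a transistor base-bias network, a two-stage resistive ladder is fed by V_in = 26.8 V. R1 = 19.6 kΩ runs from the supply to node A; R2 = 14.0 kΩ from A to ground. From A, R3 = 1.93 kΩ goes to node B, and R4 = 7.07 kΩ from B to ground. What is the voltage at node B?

V_B ≈ 4.60 V

Looking into the second stage from A: R3 + R4 = 9.000 kΩ appears in parallel with R2.
Effective lower resistance at A: R2 ‖ 9.000 = 5.478 kΩ.
V_A = 26.8 × 5.478/(19.6 + 5.478) = 5.854 V.
Then the unloaded second divider: V_B = V_A × R4/(R3+R4) = 5.854 × 0.7856 = 4.599 V.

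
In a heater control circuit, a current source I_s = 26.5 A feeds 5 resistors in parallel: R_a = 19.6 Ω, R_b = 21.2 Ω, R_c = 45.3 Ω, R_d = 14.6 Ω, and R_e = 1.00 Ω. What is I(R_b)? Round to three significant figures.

ΣG = 1/19.6 + 1/21.2 + 1/45.3 + 1/14.6 + 1/1.00 = 1.189.
R_b takes the fraction G_k/ΣG = 0.04717/1.189 = 0.03968, so I = 26.5 × 0.03968 = 1.052 A.

I ≈ 1.05 A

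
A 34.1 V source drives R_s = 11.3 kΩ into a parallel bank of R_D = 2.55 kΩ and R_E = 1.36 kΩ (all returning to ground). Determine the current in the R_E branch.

I ≈ 1.82 mA

Parallel bank: R_p = 1/(1/2.55 + 1/1.36) = 0.8870 kΩ.
V_A by voltage divider: V_A = 34.1 × 0.8870/(11.3 + 0.8870) = 2.482 V.
Branch current I = V_A/R_E = 2.482/1.36 = 1.825 mA.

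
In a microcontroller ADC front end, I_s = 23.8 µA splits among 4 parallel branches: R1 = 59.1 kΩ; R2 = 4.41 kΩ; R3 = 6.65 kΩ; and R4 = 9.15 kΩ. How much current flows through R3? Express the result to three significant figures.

ΣG = 1/59.1 + 1/4.41 + 1/6.65 + 1/9.15 = 0.5033.
Current divider: I(R3) = I_s · G_k/ΣG = 23.8 × (0.1504/0.5033) = 23.8 × 0.2988 = 7.110 µA.

I ≈ 7.11 µA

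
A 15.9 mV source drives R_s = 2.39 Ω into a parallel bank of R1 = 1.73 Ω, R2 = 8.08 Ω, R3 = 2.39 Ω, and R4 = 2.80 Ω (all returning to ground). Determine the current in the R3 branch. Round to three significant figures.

I ≈ 1.47 mA

Parallel bank: R_p = 1/(1/1.73 + 1/8.08 + 1/2.39 + 1/2.80) = 0.6769 Ω.
V_A = 15.9 × 0.6769/3.067 = 3.509 mV.
Branch current I = V_A/R3 = 3.509/2.39 = 1.468 mA.
(Equivalently: I_total = 5.184 mA, then current-divider fraction G_k/ΣG = 0.2832.)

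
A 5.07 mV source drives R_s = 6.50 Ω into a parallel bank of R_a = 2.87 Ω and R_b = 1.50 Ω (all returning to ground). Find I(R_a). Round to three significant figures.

Combine the parallel branches: R_p = (1/2.87 + 1/1.50)⁻¹ = 0.9851 Ω.
V_A by voltage divider: V_A = 5.07 × 0.9851/(6.50 + 0.9851) = 0.6673 mV.
Branch current I = V_A/R_a = 0.6673/2.87 = 0.2325 mA.

I ≈ 0.232 mA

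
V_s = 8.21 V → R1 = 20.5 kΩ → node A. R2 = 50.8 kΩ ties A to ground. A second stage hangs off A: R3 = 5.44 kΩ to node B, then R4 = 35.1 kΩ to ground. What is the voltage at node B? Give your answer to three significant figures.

Node A sees R2 in parallel with the series input of stage 2, R3 + R4 = 40.54 kΩ.
R2 ‖ (R3+R4) = 22.55 kΩ.
V_A = 8.21 × 22.55/(20.5 + 22.55) = 4.300 V.
V_B = V_A × 0.8658 = 3.723 V.

V_B ≈ 3.72 V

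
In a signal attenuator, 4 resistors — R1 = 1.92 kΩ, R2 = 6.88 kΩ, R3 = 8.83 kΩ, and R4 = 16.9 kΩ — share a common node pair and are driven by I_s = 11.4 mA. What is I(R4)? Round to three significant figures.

I ≈ 0.804 mA

Total conductance ΣG = 1/1.92 + 1/6.88 + 1/8.83 + 1/16.9 = 0.8386 (units of 1/kΩ).
R4 takes the fraction G_k/ΣG = 0.05917/0.8386 = 0.07056, so I = 11.4 × 0.07056 = 0.8044 mA.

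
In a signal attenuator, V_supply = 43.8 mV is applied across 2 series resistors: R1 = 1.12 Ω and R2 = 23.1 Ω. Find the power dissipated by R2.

P ≈ 75.5 µW

ΣR = 24.22 Ω → I = 43.8/24.22 = 1.808 mA.
P(R2) = I²·R2 = (1.808)² × 23.1 = 75.55 µW.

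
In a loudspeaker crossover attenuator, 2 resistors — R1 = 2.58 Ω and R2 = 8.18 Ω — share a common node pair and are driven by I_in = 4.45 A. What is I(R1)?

I ≈ 3.38 A

With just two branches, the current splits inversely with resistance.
I(R1) = 4.45 × 8.18/(2.58 + 8.18) = 4.45 × 0.7602 = 3.383 A.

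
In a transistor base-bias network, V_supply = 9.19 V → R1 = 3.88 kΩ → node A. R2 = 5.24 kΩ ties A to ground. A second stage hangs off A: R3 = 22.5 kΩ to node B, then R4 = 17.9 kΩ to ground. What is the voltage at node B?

V_B ≈ 2.22 V

Looking into the second stage from A: R3 + R4 = 40.40 kΩ appears in parallel with R2.
Effective lower resistance at A: R2 ‖ 40.40 = 4.638 kΩ.
First divider: V_A = V_supply · 4.638/(3.88 + 4.638) = 5.004 V.
Stage 2 is unloaded, so V_B = V_A · R4/(R3+R4) = 5.004 × 17.9/40.40 = 2.217 V.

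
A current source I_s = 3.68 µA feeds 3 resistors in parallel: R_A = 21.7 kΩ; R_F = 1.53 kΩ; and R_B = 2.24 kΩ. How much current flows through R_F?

ΣG = 1/21.7 + 1/1.53 + 1/2.24 = 1.146.
Current divider: I(R_F) = I_s · G_k/ΣG = 3.68 × (0.6536/1.146) = 3.68 × 0.5703 = 2.099 µA.

I ≈ 2.10 µA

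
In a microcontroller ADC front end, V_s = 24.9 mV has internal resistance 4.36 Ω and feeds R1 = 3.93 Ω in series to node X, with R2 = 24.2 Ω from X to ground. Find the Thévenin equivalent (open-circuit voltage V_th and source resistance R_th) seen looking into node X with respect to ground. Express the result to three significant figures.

R1' = 4.36 + 3.93 = 8.290 Ω (source resistance + R1).
With X open, the divider is unloaded: V_th = 24.9 × 24.2/32.49 = 18.55 mV.
With V_s suppressed (replaced by a short), R_th = R1' ‖ R2 = (8.290 × 24.2)/(8.290 + 24.2) = 6.175 Ω.

V_th ≈ 18.5 mV, R_th ≈ 6.17 Ω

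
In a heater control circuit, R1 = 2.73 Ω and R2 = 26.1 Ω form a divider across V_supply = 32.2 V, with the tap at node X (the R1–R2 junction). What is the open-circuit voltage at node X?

V_th ≈ 29.2 V

V_th is the unloaded tap voltage: V_supply · R2/(R1+R2) = 32.2 × 0.9053 = 29.15 V.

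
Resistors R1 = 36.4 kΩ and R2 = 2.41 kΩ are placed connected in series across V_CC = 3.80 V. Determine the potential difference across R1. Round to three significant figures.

V ≈ 3.56 V

ΣR = 36.4 + 2.41 = 38.81 kΩ.
By the voltage-divider rule, V = 3.80 × 36.40/38.81 = 3.564 V.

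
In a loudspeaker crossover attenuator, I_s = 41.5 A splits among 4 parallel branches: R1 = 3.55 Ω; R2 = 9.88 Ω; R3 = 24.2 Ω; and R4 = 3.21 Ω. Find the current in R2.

Conductances: ΣG = 1/3.55 + 1/9.88 + 1/24.2 + 1/3.21 = 0.7358 (1/Ω).
R2 takes the fraction G_k/ΣG = 0.1012/0.7358 = 0.1376, so I = 41.5 × 0.1376 = 5.709 A.

I ≈ 5.71 A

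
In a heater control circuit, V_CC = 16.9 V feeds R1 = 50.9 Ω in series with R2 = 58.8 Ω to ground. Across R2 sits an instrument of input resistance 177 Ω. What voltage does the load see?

R2 ‖ R_L = (58.8 × 177)/(58.8 + 177) = 44.14 Ω.
Then V_out = V_CC · R2'/(R1 + R2') = 16.9 × 44.14/95.04 = 7.849 V.

V_out ≈ 7.85 V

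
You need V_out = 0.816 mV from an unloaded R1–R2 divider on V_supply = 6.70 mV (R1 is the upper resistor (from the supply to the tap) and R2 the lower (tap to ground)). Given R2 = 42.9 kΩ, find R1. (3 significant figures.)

R1 ≈ 309 kΩ

The divider ratio is R2/(R1+R2) = 0.816/6.70 = 0.1218.
So R1 = R2 · (V_supply/V_out − 1) = 42.9 × (6.70/0.816 − 1) = 42.9 × 7.211 = 309.3 kΩ.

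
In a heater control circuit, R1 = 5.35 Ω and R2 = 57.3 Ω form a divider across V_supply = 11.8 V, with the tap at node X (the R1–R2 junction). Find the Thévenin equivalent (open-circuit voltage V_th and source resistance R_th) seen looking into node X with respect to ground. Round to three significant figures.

V_th ≈ 10.8 V, R_th ≈ 4.89 Ω

V_th is the unloaded tap voltage: V_supply · R2/(R1+R2) = 11.8 × 0.9146 = 10.79 V.
With V_supply suppressed (replaced by a short), R_th = R1 ‖ R2 = (5.350 × 57.3)/(5.350 + 57.3) = 4.893 Ω.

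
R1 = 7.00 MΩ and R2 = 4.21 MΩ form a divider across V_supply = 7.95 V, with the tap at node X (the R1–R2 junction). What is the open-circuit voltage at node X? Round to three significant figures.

V_th ≈ 2.99 V

Open-circuit (no load on X): V_th = V_supply · R2/(R1 + R2) = 7.95 × 4.21/(7.000 + 4.21) = 2.986 V.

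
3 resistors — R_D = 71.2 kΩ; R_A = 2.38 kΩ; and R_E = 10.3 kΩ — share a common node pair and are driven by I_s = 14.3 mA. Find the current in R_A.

I ≈ 11.3 mA

Total conductance ΣG = 1/71.2 + 1/2.38 + 1/10.3 = 0.5313 (units of 1/kΩ).
Current divider: I(R_A) = I_s · G_k/ΣG = 14.3 × (0.4202/0.5313) = 14.3 × 0.7908 = 11.31 mA.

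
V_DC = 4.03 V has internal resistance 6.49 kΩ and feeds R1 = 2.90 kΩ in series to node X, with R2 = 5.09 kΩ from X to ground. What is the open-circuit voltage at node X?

R1' = 6.49 + 2.90 = 9.390 kΩ (source resistance + R1).
With X open, the divider is unloaded: V_th = 4.03 × 5.09/14.48 = 1.417 V.

V_th ≈ 1.42 V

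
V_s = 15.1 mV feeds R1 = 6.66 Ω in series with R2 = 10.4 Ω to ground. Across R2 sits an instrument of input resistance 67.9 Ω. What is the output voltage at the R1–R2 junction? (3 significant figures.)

V_out ≈ 8.69 mV

First combine the lower leg with the load: R2 ‖ R_L = 9.019 Ω.
Now apply the divider: V_out = 15.1 × 0.5752 = 8.686 mV.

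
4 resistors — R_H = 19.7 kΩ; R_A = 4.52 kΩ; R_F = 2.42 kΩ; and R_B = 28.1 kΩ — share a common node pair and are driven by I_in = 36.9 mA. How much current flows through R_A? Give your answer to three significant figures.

I ≈ 11.3 mA

ΣG = 1/19.7 + 1/4.52 + 1/2.42 + 1/28.1 = 0.7208.
Current divider: I(R_A) = I_in · G_k/ΣG = 36.9 × (0.2212/0.7208) = 36.9 × 0.3069 = 11.33 mA.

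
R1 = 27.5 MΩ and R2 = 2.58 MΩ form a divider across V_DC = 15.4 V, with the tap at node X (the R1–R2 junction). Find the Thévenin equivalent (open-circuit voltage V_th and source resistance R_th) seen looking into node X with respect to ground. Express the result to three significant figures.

V_th ≈ 1.32 V, R_th ≈ 2.36 MΩ

V_th is the unloaded tap voltage: V_DC · R2/(R1+R2) = 15.4 × 0.08577 = 1.321 V.
Zeroing V_DC shorts the top of R1 to ground, so R_th = R1 ‖ R2 = 2.359 MΩ.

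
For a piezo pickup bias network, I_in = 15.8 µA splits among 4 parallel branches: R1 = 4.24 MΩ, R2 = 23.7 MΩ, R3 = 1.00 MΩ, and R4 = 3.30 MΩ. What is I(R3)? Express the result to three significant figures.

I ≈ 9.99 µA

ΣG = 1/4.24 + 1/23.7 + 1/1.00 + 1/3.30 = 1.581.
R3 takes the fraction G_k/ΣG = 1.000/1.581 = 0.6325, so I = 15.8 × 0.6325 = 9.993 µA.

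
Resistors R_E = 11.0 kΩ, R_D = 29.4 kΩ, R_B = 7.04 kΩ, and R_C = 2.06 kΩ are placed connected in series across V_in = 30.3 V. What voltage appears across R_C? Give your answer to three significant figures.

V ≈ 1.26 V

Total series resistance ΣR = 11.0 + 29.4 + 7.04 + 2.06 = 49.50 kΩ.
V = V_in · R/ΣR = 30.3 × 0.04162 = 1.261 V.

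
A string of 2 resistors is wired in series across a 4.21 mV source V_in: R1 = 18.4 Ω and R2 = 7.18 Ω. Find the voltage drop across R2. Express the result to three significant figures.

ΣR = 18.4 + 7.18 = 25.58 Ω.
By the voltage-divider rule, V = 4.21 × 7.180/25.58 = 1.182 mV.

V ≈ 1.18 mV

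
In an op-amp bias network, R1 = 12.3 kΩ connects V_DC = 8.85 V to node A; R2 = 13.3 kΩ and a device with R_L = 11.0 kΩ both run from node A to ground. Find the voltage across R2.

V_out ≈ 2.91 V

R2 ‖ R_L = (13.3 × 11.0)/(13.3 + 11.0) = 6.021 kΩ.
Voltage divider with the loaded lower leg: V_out = 8.85 × 6.021/(12.3 + 6.021) = 8.85 × 0.3286 = 2.908 V.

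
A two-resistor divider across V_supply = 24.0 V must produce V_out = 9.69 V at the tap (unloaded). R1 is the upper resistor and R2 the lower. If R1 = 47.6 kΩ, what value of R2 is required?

R2 ≈ 32.2 kΩ

V_out/V_supply = R2/(R1+R2) = 0.4037.
So R2 = R1 · V_out/(V_supply − V_out) = 47.6 × 9.69/(24.0 − 9.69) = 47.6 × 0.6771 = 32.23 kΩ.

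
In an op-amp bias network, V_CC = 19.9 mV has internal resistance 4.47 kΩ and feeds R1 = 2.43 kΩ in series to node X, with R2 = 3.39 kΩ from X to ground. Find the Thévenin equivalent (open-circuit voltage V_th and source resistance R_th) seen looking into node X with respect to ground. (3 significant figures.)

V_th ≈ 6.56 mV, R_th ≈ 2.27 kΩ

R1' = 4.47 + 2.43 = 6.900 kΩ (source resistance + R1).
With X open, the divider is unloaded: V_th = 19.9 × 3.39/10.29 = 6.556 mV.
With V_CC suppressed (replaced by a short), R_th = R1' ‖ R2 = (6.900 × 3.39)/(6.900 + 3.39) = 2.273 kΩ.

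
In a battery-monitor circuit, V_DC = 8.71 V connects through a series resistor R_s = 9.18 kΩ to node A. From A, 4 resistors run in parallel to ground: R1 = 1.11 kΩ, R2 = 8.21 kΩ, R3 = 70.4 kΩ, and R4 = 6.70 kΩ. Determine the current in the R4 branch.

Parallel bank: R_p = 1/(1/1.11 + 1/8.21 + 1/70.4 + 1/6.70) = 0.8431 kΩ.
V_A by voltage divider: V_A = 8.71 × 0.8431/(9.18 + 0.8431) = 0.7326 V.
I(R4) = V_A / R4 = 0.7326/6.70 = 0.1093 mA.
(Equivalently: I_total = 0.8690 mA, then current-divider fraction G_k/ΣG = 0.1258.)

I ≈ 0.109 mA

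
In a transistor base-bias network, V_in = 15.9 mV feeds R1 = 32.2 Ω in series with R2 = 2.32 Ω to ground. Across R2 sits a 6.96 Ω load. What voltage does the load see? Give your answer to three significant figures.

First combine the lower leg with the load: R2 ‖ R_L = 1.740 Ω.
Then V_out = V_in · R2'/(R1 + R2') = 15.9 × 1.740/33.94 = 0.8151 mV.
(Unloaded it would be 1.07 mV; the load pulls it down.)

V_out ≈ 0.815 mV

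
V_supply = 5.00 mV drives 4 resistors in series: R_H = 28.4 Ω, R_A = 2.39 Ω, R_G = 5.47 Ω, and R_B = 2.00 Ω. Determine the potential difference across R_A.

V ≈ 0.312 mV

Series total: ΣR = 28.4 + 2.39 + 5.47 + 2.00 = 38.26 Ω.
V = V_supply · R/ΣR = 5.00 × 0.06247 = 0.3123 mV.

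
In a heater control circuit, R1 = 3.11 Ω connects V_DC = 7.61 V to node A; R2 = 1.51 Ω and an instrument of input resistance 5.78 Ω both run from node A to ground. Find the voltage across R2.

V_out ≈ 2.12 V

First combine the lower leg with the load: R2 ‖ R_L = 1.197 Ω.
Now apply the divider: V_out = 7.61 × 0.2780 = 2.115 V.
(Unloaded it would be 2.49 V; the load pulls it down.)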